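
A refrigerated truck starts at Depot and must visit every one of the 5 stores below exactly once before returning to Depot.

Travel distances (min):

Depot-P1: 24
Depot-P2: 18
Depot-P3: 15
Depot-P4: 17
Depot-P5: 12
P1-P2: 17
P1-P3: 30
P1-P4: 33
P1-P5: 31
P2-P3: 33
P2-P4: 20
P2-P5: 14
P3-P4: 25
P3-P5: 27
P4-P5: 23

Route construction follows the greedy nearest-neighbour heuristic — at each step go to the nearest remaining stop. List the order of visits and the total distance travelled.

Depot → [P5:12 / P3:15 / P4:17 / P2:18 / P1:24] → P5 (12)
P5 → [P2:14 / P4:23 / P3:27 / P1:31] → P2 (14)
P2 → [P1:17 / P4:20 / P3:33] → P1 (17)
P1 → [P3:30 / P4:33] → P3 (30)
P3 → [P4:25] → P4 (25)
Return P4→Depot: 17.
Total = 12 + 14 + 17 + 30 + 25 + 17 = 115.

115 min along Depot → P5 → P2 → P1 → P3 → P4 → Depot.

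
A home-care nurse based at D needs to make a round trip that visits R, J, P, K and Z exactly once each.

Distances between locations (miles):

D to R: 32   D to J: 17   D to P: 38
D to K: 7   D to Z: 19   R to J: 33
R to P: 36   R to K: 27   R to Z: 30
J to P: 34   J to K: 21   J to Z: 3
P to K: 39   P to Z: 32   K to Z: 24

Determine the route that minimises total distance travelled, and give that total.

Shortest round trip = 122 miles.

With 5 stops there are 5!/2 = 60 distinct round trips (a route and its reverse cost the same).
D→R→J→P→K→Z→D: 32+33+34+39+24+19 = 181
D→R→J→P→Z→K→D: 32+33+34+32+24+7 = 162
D→R→J→K→P→Z→D: 32+33+21+39+32+19 = 176
D→R→J→K→Z→P→D: 32+33+21+24+32+38 = 180
D→R→J→Z→P→K→D: 32+33+3+32+39+7 = 146
D→R→J→Z→K→P→D: 32+33+3+24+39+38 = 169
D→R→P→J→K→Z→D: 32+36+34+21+24+19 = 166
D→R→P→J→Z→K→D: 32+36+34+3+24+7 = 136
D→R→P→K→J→Z→D: 32+36+39+21+3+19 = 150
D→R→P→K→Z→J→D: 32+36+39+24+3+17 = 151
D→R→P→Z→J→K→D: 32+36+32+3+21+7 = 131
D→R→P→Z→K→J→D: 32+36+32+24+21+17 = 162
D→R→K→J→P→Z→D: 32+27+21+34+32+19 = 165
D→R→K→J→Z→P→D: 32+27+21+3+32+38 = 153
… (46 more)
D→J→Z→P→R→K→D: 17+3+32+36+27+7 = 122  ← best
The minimum is 122.
One optimal route: D → J → Z → P → R → K → D (or its reverse).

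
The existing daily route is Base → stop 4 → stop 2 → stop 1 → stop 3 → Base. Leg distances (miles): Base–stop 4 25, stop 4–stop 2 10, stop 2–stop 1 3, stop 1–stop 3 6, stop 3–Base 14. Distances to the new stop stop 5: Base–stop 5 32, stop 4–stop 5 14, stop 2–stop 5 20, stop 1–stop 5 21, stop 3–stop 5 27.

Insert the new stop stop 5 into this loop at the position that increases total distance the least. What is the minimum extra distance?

Minimum extra distance: 21 miles, inserting stop 5 between Base and stop 4.

Insertion cost between consecutive stops i–j is d(i,stop 5) + d(stop 5,j) − d(i,j):
  between Base and stop 4: 32 + 14 − 25 = 21
  between stop 4 and stop 2: 14 + 20 − 10 = 24
  between stop 2 and stop 1: 20 + 21 − 3 = 38
  between stop 1 and stop 3: 21 + 27 − 6 = 42
  between stop 3 and Base: 27 + 32 − 14 = 45
Cheapest insertion is between Base and stop 4, adding 21.
New total = 58 + 21 = 79.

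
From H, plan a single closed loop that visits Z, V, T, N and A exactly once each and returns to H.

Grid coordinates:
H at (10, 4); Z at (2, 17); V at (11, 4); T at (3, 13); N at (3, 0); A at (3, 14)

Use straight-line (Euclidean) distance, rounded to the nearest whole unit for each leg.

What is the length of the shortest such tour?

There are 60 distinct closed tours to check (reversals are equivalent).
H→Z→V→T→N→A→H: 15+16+12+13+14+12 = 82
H→Z→V→T→A→N→H: 15+16+12+1+14+8 = 66
H→Z→V→N→T→A→H: 15+16+9+13+1+12 = 66
H→Z→V→N→A→T→H: 15+16+9+14+1+11 = 66
H→Z→V→A→T→N→H: 15+16+13+1+13+8 = 66
H→Z→V→A→N→T→H: 15+16+13+14+13+11 = 82
H→Z→T→V→N→A→H: 15+4+12+9+14+12 = 66
H→Z→T→V→A→N→H: 15+4+12+13+14+8 = 66
H→Z→T→N→V→A→H: 15+4+13+9+13+12 = 66
H→Z→T→N→A→V→H: 15+4+13+14+13+1 = 60
H→Z→T→A→V→N→H: 15+4+1+13+9+8 = 50
H→Z→T→A→N→V→H: 15+4+1+14+9+1 = 44
H→Z→N→V→T→A→H: 15+17+9+12+1+12 = 66
H→Z→N→V→A→T→H: 15+17+9+13+1+11 = 66
… (46 more)
H→Z→A→T→N→V→H: 15+3+1+13+9+1 = 42  ← best
The minimum is 42.
One optimal route: H → Z → A → T → N → V → H (or its reverse).

Minimum total distance: 42.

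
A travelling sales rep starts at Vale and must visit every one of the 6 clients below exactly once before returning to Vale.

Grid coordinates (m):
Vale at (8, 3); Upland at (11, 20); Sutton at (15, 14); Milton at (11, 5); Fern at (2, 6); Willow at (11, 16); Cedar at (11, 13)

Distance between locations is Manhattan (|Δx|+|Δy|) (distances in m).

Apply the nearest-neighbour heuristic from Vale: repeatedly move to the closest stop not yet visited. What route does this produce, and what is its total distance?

At Vale the remaining stops are Milton 5, Fern 9, Cedar 13, Willow 16, Sutton 18, Upland 20; go to Milton.
At Milton the remaining stops are Cedar 8, Fern 10, Willow 11, Sutton 13, Upland 15; go to Cedar.
At Cedar the remaining stops are Willow 3, Sutton 5, Upland 7, Fern 16; go to Willow.
At Willow the remaining stops are Upland 4, Sutton 6, Fern 19; go to Upland.
At Upland the remaining stops are Sutton 10, Fern 23; go to Sutton.
At Sutton the remaining stops are Fern 21; go to Fern.
Return Fern→Vale: 9.
Total = 5 + 8 + 3 + 4 + 10 + 21 + 9 = 60.

Total distance 60 m via the nearest-neighbour route Vale → Milton → Cedar → Willow → Upland → Sutton → Fern → Vale.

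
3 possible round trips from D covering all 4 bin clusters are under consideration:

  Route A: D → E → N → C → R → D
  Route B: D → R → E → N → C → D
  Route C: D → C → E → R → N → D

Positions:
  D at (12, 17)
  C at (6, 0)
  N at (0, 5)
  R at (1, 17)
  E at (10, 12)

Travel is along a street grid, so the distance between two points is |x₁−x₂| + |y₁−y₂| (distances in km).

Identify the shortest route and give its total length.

Route A: 7 + 17 + 11 + 22 + 11 = 68
Route B: 11 + 14 + 17 + 11 + 23 = 76
Route C: 23 + 16 + 14 + 13 + 24 = 90

68 km — Route A is the shortest.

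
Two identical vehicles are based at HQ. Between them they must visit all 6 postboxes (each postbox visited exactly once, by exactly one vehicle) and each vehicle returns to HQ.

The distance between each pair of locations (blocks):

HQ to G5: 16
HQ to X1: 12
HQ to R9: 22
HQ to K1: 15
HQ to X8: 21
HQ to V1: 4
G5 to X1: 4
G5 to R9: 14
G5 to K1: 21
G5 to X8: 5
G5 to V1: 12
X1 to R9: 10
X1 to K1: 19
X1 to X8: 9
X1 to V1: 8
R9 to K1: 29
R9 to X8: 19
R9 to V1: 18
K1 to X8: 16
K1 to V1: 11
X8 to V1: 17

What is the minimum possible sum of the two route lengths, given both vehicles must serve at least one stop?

There are 2^5 − 1 = 31 ways to divide the 6 stops into two non-empty groups. For each, the best each vehicle can do is its own shortest tour through its group:
  {G5} + {X1, R9, K1, X8, V1}: 32 + 72 = 104
  {X1} + {G5, R9, K1, X8, V1}: 24 + 72 = 96
  {G5, X1} + {R9, K1, X8, V1}: 32 + 72 = 104
  {R9} + {G5, X1, K1, X8, V1}: 44 + 52 = 96
  {G5, R9} + {X1, K1, X8, V1}: 52 + 52 = 104
  {X1, R9} + {G5, K1, X8, V1}: 44 + 52 = 96
  … (31 splits in total)
  {G5, X1, R9, K1, X8} + {V1}: 72 + 8 = 80  ← best
Best: vehicle 1 HQ → X1 → R9 → G5 → X8 → K1 → HQ = 72; vehicle 2 HQ → V1 → HQ = 8; combined 80.

Minimum combined distance: 80 blocks.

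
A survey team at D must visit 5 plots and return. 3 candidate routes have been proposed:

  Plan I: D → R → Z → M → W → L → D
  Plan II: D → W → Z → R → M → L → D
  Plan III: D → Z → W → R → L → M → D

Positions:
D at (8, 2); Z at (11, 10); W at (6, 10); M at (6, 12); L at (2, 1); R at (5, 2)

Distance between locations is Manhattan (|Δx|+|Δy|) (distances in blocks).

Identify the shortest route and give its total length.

Plan I: 3 + 14 + 7 + 2 + 13 + 7 = 46
Plan II: 10 + 5 + 14 + 11 + 15 + 7 = 62
Plan III: 11 + 5 + 9 + 4 + 15 + 12 = 56

46 blocks — Plan I is the shortest.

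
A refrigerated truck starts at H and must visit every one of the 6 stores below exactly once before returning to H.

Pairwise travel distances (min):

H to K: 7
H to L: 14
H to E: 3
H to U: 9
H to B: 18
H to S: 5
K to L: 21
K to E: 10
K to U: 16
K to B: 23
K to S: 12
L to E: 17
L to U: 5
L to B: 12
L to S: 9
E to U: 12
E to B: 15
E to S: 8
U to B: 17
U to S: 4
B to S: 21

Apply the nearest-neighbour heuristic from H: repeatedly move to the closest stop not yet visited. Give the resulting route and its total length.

From H: distances to unvisited — E=3, S=5, K=7, U=9, L=14, B=18. Nearest is E (3).
From E: distances to unvisited — S=8, K=10, U=12, B=15, L=17. Nearest is S (8).
From S: distances to unvisited — U=4, L=9, K=12, B=21. Nearest is U (4).
From U: distances to unvisited — L=5, K=16, B=17. Nearest is L (5).
From L: distances to unvisited — B=12, K=21. Nearest is B (12).
From B: distances to unvisited — K=23. Nearest is K (23).
Return K→H: 7.
Total = 3 + 8 + 4 + 5 + 12 + 23 + 7 = 62.

Nearest-neighbour total = 62 min; route H → E → S → U → L → B → K → H.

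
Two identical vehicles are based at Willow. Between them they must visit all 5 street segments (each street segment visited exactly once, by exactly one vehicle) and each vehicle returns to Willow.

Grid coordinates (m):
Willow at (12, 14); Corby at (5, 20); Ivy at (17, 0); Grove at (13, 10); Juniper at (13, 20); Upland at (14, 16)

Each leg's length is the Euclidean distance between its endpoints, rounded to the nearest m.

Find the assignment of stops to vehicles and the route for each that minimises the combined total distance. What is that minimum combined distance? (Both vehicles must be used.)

54 m — the smallest possible combined total.

Check every non-empty split of the stops between the two vehicles; for each half take its own optimal tour:
  {Corby} + {Ivy, Grove, Juniper, Upland}: 18 + 41 = 59
  {Ivy} + {Corby, Grove, Juniper, Upland}: 30 + 31 = 61
  {Corby, Ivy} + {Grove, Juniper, Upland}: 47 + 20 = 67
  {Grove} + {Corby, Ivy, Juniper, Upland}: 8 + 52 = 60
  {Corby, Grove} + {Ivy, Juniper, Upland}: 26 + 41 = 67
  {Ivy, Grove} + {Corby, Juniper, Upland}: 30 + 24 = 54
  … (15 splits in total)
Best: vehicle 1 Willow → Ivy → Grove → Willow = 30; vehicle 2 Willow → Corby → Juniper → Upland → Willow = 24; combined 54.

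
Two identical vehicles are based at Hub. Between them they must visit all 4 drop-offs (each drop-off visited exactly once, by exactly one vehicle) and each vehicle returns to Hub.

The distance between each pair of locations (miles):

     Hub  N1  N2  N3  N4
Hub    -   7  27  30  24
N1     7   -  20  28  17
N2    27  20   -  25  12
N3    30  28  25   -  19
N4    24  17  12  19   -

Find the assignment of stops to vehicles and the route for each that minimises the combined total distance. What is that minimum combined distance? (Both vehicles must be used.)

Try each way of splitting the stops between the two vehicles (each non-empty) and, for each split, find the best tour for each vehicle:
  {N1} + {N2, N3, N4}: 14 + 88 = 102
  {N2} + {N1, N3, N4}: 54 + 73 = 127
  {N1, N2} + {N3, N4}: 54 + 73 = 127
  {N3} + {N1, N2, N4}: 60 + 63 = 123
  {N1, N3} + {N2, N4}: 65 + 63 = 128
  {N2, N3} + {N1, N4}: 82 + 48 = 130
  … (7 splits in total)
Best: vehicle 1 Hub → N1 → Hub = 14; vehicle 2 Hub → N2 → N4 → N3 → Hub = 88; combined 102.

102 miles — the smallest possible combined total.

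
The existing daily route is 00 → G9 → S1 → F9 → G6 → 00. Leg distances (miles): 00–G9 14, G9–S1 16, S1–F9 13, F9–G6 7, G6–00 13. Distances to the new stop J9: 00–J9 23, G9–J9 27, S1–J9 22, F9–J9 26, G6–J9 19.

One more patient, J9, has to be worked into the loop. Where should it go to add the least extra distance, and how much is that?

Insertion cost between consecutive stops i–j is d(i,J9) + d(J9,j) − d(i,j):
  between 00 and G9: 23 + 27 − 14 = 36
  between G9 and S1: 27 + 22 − 16 = 33
  between S1 and F9: 22 + 26 − 13 = 35
  between F9 and G6: 26 + 19 − 7 = 38
  between G6 and 00: 19 + 23 − 13 = 29
Cheapest insertion is between G6 and 00, adding 29.
New total = 63 + 29 = 92.

+29 miles — insert J9 between G6 and 00.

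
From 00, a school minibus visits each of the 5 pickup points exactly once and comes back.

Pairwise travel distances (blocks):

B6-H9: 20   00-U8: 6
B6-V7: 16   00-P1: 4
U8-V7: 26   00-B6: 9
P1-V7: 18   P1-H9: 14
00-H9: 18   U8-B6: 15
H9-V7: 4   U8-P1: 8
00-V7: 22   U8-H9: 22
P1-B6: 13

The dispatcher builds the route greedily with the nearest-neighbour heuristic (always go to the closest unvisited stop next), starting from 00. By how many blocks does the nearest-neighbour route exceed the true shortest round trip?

The nearest-neighbour route is 8 blocks longer than optimal.

00: P1=4, U8=6, B6=9, H9=18, V7=22 ⇒ P1
P1: U8=8, B6=13, H9=14, V7=18 ⇒ U8
U8: B6=15, H9=22, V7=26 ⇒ B6
B6: V7=16, H9=20 ⇒ V7
V7: H9=4 ⇒ H9
NN route 00 → P1 → U8 → B6 → V7 → H9 → 00 costs 65.
Optimal: 00 → U8 → P1 → H9 → V7 → B6 → 00 costs 57 (by enumerating all 60 distinct tours).
Excess = 65 − 57 = 8.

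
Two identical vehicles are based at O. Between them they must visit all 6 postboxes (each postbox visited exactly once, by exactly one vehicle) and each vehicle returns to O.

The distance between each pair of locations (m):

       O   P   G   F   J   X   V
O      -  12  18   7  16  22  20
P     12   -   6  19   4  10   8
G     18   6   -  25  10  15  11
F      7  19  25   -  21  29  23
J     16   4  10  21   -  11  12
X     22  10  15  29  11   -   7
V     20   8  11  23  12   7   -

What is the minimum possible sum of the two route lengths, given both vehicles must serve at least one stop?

There are 2^5 − 1 = 31 ways to divide the 6 stops into two non-empty groups. For each, the best each vehicle can do is its own shortest tour through its group:
  {P} + {G, F, J, X, V}: 24 + 75 = 99
  {G} + {P, F, J, X, V}: 36 + 64 = 100
  {P, G} + {F, J, X, V}: 36 + 64 = 100
  {F} + {P, G, J, X, V}: 14 + 63 = 77
  {P, F} + {G, J, X, V}: 38 + 63 = 101
  {G, F} + {P, J, X, V}: 50 + 54 = 104
  … (31 splits in total)
Best: vehicle 1 O → F → O = 14; vehicle 2 O → P → G → V → X → J → O = 63; combined 77.

77 m — the smallest possible combined total.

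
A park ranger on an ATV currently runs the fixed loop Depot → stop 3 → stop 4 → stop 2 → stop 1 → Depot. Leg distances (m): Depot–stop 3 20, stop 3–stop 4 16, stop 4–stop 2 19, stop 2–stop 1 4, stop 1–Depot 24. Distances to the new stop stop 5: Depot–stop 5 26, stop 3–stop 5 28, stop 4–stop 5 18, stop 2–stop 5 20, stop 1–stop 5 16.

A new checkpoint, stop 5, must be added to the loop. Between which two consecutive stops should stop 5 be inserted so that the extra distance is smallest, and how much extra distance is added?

Insertion cost between consecutive stops i–j is d(i,stop 5) + d(stop 5,j) − d(i,j):
  between Depot and stop 3: 26 + 28 − 20 = 34
  between stop 3 and stop 4: 28 + 18 − 16 = 30
  between stop 4 and stop 2: 18 + 20 − 19 = 19
  between stop 2 and stop 1: 20 + 16 − 4 = 32
  between stop 1 and Depot: 16 + 26 − 24 = 18
Cheapest insertion is between stop 1 and Depot, adding 18.
New total = 83 + 18 = 101.

Minimum extra distance: 18 m, inserting stop 5 between stop 1 and Depot.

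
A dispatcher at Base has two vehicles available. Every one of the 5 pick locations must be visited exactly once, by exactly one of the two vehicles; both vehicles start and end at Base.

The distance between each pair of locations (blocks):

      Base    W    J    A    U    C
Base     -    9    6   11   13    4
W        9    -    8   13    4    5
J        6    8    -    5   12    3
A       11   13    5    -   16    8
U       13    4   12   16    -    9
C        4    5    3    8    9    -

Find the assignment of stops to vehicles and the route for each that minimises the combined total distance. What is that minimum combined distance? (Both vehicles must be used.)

There are 2^4 − 1 = 15 ways to divide the 5 stops into two non-empty groups. For each, the best each vehicle can do is its own shortest tour through its group:
  {W} + {J, A, U, C}: 18 + 40 = 58
  {J} + {W, A, U, C}: 12 + 40 = 52
  {W, J} + {A, U, C}: 23 + 40 = 63
  {A} + {W, J, U, C}: 22 + 31 = 53
  {W, A} + {J, U, C}: 33 + 31 = 64
  {J, A} + {W, U, C}: 22 + 26 = 48
  … (15 splits in total)
Best: vehicle 1 Base → J → A → Base = 22; vehicle 2 Base → W → U → C → Base = 26; combined 48.

Minimum combined distance: 48 blocks.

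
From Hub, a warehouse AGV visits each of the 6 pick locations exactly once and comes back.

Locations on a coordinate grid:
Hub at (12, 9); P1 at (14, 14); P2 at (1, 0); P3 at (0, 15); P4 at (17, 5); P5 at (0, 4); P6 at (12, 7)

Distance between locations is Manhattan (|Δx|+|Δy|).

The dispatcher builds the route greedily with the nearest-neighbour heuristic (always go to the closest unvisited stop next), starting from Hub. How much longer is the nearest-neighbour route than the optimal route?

The nearest-neighbour route is 4 longer than optimal.

Hub: P6=2, P1=7, P4=9, P5=17, P3=18, P2=20 ⇒ P6
P6: P4=7, P1=9, P5=15, P2=18, P3=20 ⇒ P4
P4: P1=12, P5=18, P2=21, P3=27 ⇒ P1
P1: P3=15, P5=24, P2=27 ⇒ P3
P3: P5=11, P2=16 ⇒ P5
P5: P2=5 ⇒ P2
NN route Hub → P6 → P4 → P1 → P3 → P5 → P2 → Hub costs 72.
Optimal: Hub → P1 → P3 → P5 → P2 → P4 → P6 → Hub costs 68 (by enumerating all 360 distinct tours).
Excess = 72 − 68 = 4.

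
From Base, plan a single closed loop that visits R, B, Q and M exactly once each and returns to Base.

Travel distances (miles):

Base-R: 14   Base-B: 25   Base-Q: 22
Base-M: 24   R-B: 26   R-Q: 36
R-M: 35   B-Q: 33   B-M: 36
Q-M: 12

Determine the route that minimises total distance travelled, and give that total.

Minimum total distance: 109 miles.

With 4 stops there are 4!/2 = 12 distinct round trips (a route and its reverse cost the same).
Base - R - B - Q - M - Base: 14+26+33+12+24 = 109
Base - R - B - M - Q - Base: 14+26+36+12+22 = 110
Base - R - Q - B - M - Base: 14+36+33+36+24 = 143
Base - R - Q - M - B - Base: 14+36+12+36+25 = 123
Base - R - M - B - Q - Base: 14+35+36+33+22 = 140
Base - R - M - Q - B - Base: 14+35+12+33+25 = 119
Base - B - R - Q - M - Base: 25+26+36+12+24 = 123
Base - B - R - M - Q - Base: 25+26+35+12+22 = 120
Base - B - Q - R - M - Base: 25+33+36+35+24 = 153
Base - B - M - R - Q - Base: 25+36+35+36+22 = 154
Base - Q - R - B - M - Base: 22+36+26+36+24 = 144
Base - Q - B - R - M - Base: 22+33+26+35+24 = 140
The minimum is 109.
One optimal route: Base → R → B → Q → M → Base (or its reverse).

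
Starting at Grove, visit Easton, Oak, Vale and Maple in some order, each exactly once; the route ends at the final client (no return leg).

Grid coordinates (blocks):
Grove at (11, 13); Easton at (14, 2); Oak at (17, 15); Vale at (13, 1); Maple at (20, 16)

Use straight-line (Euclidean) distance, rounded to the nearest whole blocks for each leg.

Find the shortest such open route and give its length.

25 blocks — the minimum one-way total.

There are 4! = 24 possible orderings.
Grove → Easton → Oak → Vale → Maple: 11+13+15+17 = 56
Grove → Easton → Oak → Maple → Vale: 11+13+3+17 = 44
Grove → Easton → Vale → Oak → Maple: 11+1+15+3 = 30
Grove → Easton → Vale → Maple → Oak: 11+1+17+3 = 32
Grove → Easton → Maple → Oak → Vale: 11+15+3+15 = 44
Grove → Easton → Maple → Vale → Oak: 11+15+17+15 = 58
Grove → Oak → Easton → Vale → Maple: 6+13+1+17 = 37
Grove → Oak → Easton → Maple → Vale: 6+13+15+17 = 51
Grove → Oak → Vale → Easton → Maple: 6+15+1+15 = 37
Grove → Oak → Vale → Maple → Easton: 6+15+17+15 = 53
Grove → Oak → Maple → Easton → Vale: 6+3+15+1 = 25
Grove → Oak → Maple → Vale → Easton: 6+3+17+1 = 27
Grove → Vale → Easton → Oak → Maple: 12+1+13+3 = 29
Grove → Vale → Easton → Maple → Oak: 12+1+15+3 = 31
… (10 more)
The minimum is 25.
One shortest path: Grove → Oak → Maple → Easton → Vale.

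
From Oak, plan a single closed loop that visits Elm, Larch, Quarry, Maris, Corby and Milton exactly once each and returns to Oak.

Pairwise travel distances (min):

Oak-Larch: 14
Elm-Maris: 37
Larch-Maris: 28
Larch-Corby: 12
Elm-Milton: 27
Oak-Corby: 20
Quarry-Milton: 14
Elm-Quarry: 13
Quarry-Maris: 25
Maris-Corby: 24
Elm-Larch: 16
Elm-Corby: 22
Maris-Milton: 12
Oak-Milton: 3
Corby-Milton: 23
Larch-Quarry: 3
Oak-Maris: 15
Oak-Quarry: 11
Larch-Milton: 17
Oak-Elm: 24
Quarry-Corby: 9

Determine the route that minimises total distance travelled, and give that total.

With 6 stops there are 6!/2 = 360 distinct round trips (a route and its reverse cost the same).
Oak-Elm-Larch-Quarry-Maris-Corby-Milton-Oak: 24+16+3+25+24+23+3 = 118
Oak-Elm-Larch-Quarry-Maris-Milton-Corby-Oak: 24+16+3+25+12+23+20 = 123
Oak-Elm-Larch-Quarry-Corby-Maris-Milton-Oak: 24+16+3+9+24+12+3 = 91
Oak-Elm-Larch-Quarry-Corby-Milton-Maris-Oak: 24+16+3+9+23+12+15 = 102
Oak-Elm-Larch-Quarry-Milton-Maris-Corby-Oak: 24+16+3+14+12+24+20 = 113
Oak-Elm-Larch-Quarry-Milton-Corby-Maris-Oak: 24+16+3+14+23+24+15 = 119
Oak-Elm-Larch-Maris-Quarry-Corby-Milton-Oak: 24+16+28+25+9+23+3 = 128
Oak-Elm-Larch-Maris-Quarry-Milton-Corby-Oak: 24+16+28+25+14+23+20 = 150
… (352 more)
The minimum is 91.
One optimal route: Oak → Elm → Larch → Quarry → Corby → Maris → Milton → Oak (or its reverse).

Minimum total distance: 91 min.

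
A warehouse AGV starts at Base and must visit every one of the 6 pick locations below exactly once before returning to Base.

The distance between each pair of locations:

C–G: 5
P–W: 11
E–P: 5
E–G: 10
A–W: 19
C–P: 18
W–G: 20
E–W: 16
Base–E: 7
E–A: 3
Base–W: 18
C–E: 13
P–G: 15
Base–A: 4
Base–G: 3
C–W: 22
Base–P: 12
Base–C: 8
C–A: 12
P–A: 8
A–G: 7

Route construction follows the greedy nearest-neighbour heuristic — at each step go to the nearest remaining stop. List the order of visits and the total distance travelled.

Base → [G:3 / A:4 / E:7 / C:8 / P:12 / W:18] → G (3)
G → [C:5 / A:7 / E:10 / P:15 / W:20] → C (5)
C → [A:12 / E:13 / P:18 / W:22] → A (12)
A → [E:3 / P:8 / W:19] → E (3)
E → [P:5 / W:16] → P (5)
P → [W:11] → W (11)
Return W→Base: 18.
Total = 3 + 5 + 12 + 3 + 5 + 11 + 18 = 57.

57 along Base → G → C → A → E → P → W → Base.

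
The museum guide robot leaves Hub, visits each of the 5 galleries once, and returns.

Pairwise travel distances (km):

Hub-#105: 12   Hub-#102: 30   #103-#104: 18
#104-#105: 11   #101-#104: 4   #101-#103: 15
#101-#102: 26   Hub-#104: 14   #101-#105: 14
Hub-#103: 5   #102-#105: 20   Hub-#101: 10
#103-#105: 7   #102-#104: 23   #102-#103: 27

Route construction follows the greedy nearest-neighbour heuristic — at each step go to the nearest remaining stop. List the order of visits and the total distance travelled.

Hub → [#103:5 / #101:10 / #105:12 / #104:14 / #102:30] → #103 (5)
#103 → [#105:7 / #101:15 / #104:18 / #102:27] → #105 (7)
#105 → [#104:11 / #101:14 / #102:20] → #104 (11)
#104 → [#101:4 / #102:23] → #101 (4)
#101 → [#102:26] → #102 (26)
Return #102→Hub: 30.
Total = 5 + 7 + 11 + 4 + 26 + 30 = 83.

Total distance 83 km via the nearest-neighbour route Hub → #103 → #105 → #104 → #101 → #102 → Hub.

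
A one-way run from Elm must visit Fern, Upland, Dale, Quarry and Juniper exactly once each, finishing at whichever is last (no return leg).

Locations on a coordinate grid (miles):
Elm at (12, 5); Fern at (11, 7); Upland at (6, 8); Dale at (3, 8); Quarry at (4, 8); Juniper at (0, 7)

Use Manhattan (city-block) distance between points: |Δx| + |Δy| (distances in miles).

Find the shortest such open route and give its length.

16 miles — the minimum one-way total.

There are 5! = 120 possible orderings.
Elm → Fern → Upland → Dale → Quarry → Juniper: 3+6+3+1+5 = 18
Elm → Fern → Upland → Dale → Juniper → Quarry: 3+6+3+4+5 = 21
Elm → Fern → Upland → Quarry → Dale → Juniper: 3+6+2+1+4 = 16
Elm → Fern → Upland → Quarry → Juniper → Dale: 3+6+2+5+4 = 20
Elm → Fern → Upland → Juniper → Dale → Quarry: 3+6+7+4+1 = 21
Elm → Fern → Upland → Juniper → Quarry → Dale: 3+6+7+5+1 = 22
Elm → Fern → Dale → Upland → Quarry → Juniper: 3+9+3+2+5 = 22
Elm → Fern → Dale → Upland → Juniper → Quarry: 3+9+3+7+5 = 27
Elm → Fern → Dale → Quarry → Upland → Juniper: 3+9+1+2+7 = 22
Elm → Fern → Dale → Quarry → Juniper → Upland: 3+9+1+5+7 = 25
Elm → Fern → Dale → Juniper → Upland → Quarry: 3+9+4+7+2 = 25
Elm → Fern → Dale → Juniper → Quarry → Upland: 3+9+4+5+2 = 23
Elm → Fern → Quarry → Upland → Dale → Juniper: 3+8+2+3+4 = 20
Elm → Fern → Quarry → Upland → Juniper → Dale: 3+8+2+7+4 = 24
… (106 more)
The minimum is 16.
One shortest path: Elm → Fern → Upland → Quarry → Dale → Juniper.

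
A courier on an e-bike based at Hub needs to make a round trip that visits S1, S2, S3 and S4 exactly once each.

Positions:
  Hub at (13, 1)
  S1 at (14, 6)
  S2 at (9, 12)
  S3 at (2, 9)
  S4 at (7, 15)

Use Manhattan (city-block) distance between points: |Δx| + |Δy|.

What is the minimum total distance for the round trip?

Hub-S1-S2-S3-S4-Hub: 6+11+10+11+20 = 58
Hub-S1-S2-S4-S3-Hub: 6+11+5+11+19 = 52
Hub-S1-S3-S2-S4-Hub: 6+15+10+5+20 = 56
Hub-S1-S3-S4-S2-Hub: 6+15+11+5+15 = 52
Hub-S1-S4-S2-S3-Hub: 6+16+5+10+19 = 56
Hub-S1-S4-S3-S2-Hub: 6+16+11+10+15 = 58
Hub-S2-S1-S3-S4-Hub: 15+11+15+11+20 = 72
Hub-S2-S1-S4-S3-Hub: 15+11+16+11+19 = 72
Hub-S2-S3-S1-S4-Hub: 15+10+15+16+20 = 76
Hub-S2-S4-S1-S3-Hub: 15+5+16+15+19 = 70
Hub-S3-S1-S2-S4-Hub: 19+15+11+5+20 = 70
Hub-S3-S2-S1-S4-Hub: 19+10+11+16+20 = 76
The minimum is 52.
One optimal route: Hub → S1 → S2 → S4 → S3 → Hub (or its reverse).

Shortest round trip = 52.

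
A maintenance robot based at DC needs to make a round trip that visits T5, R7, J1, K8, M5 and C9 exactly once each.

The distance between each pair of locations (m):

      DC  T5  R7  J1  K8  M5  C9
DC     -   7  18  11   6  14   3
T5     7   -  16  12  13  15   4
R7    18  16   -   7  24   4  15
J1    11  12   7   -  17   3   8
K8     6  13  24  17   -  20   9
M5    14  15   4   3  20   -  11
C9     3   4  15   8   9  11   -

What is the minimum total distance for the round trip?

Minimum total distance: 53 m.

With 6 stops there are 6!/2 = 360 distinct round trips (a route and its reverse cost the same).
DC - T5 - R7 - J1 - K8 - M5 - C9 - DC: 7+16+7+17+20+11+3 = 81
DC - T5 - R7 - J1 - K8 - C9 - M5 - DC: 7+16+7+17+9+11+14 = 81
DC - T5 - R7 - J1 - M5 - K8 - C9 - DC: 7+16+7+3+20+9+3 = 65
DC - T5 - R7 - J1 - M5 - C9 - K8 - DC: 7+16+7+3+11+9+6 = 59
DC - T5 - R7 - J1 - C9 - K8 - M5 - DC: 7+16+7+8+9+20+14 = 81
DC - T5 - R7 - J1 - C9 - M5 - K8 - DC: 7+16+7+8+11+20+6 = 75
DC - T5 - R7 - K8 - J1 - M5 - C9 - DC: 7+16+24+17+3+11+3 = 81
DC - T5 - R7 - K8 - J1 - C9 - M5 - DC: 7+16+24+17+8+11+14 = 97
… (352 more)
DC - T5 - R7 - M5 - J1 - C9 - K8 - DC: 7+16+4+3+8+9+6 = 53  ← best
The minimum is 53.
One optimal route: DC → T5 → R7 → M5 → J1 → C9 → K8 → DC (or its reverse).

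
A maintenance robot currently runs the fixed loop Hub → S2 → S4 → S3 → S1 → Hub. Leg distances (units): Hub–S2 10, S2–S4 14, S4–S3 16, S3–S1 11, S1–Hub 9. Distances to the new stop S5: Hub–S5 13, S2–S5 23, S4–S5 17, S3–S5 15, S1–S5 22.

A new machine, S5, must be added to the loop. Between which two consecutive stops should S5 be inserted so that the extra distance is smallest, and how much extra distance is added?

Insertion cost between consecutive stops i–j is d(i,S5) + d(S5,j) − d(i,j):
  between Hub and S2: 13 + 23 − 10 = 26
  between S2 and S4: 23 + 17 − 14 = 26
  between S4 and S3: 17 + 15 − 16 = 16
  between S3 and S1: 15 + 22 − 11 = 26
  between S1 and Hub: 22 + 13 − 9 = 26
Cheapest insertion is between S4 and S3, adding 16.
New total = 60 + 16 = 76.

+16 — insert S5 between S4 and S3.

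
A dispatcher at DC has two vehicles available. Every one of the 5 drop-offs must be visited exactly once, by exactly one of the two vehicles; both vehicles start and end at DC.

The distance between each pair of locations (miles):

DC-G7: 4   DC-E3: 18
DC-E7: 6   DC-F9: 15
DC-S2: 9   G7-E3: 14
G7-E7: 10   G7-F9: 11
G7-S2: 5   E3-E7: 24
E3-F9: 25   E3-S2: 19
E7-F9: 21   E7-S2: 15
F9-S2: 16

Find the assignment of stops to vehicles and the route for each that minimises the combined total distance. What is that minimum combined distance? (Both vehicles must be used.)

There are 2^4 − 1 = 15 ways to divide the 5 stops into two non-empty groups. For each, the best each vehicle can do is its own shortest tour through its group:
  {G7} + {E3, E7, F9, S2}: 8 + 80 = 88
  {E3} + {G7, E7, F9, S2}: 36 + 52 = 88
  {G7, E3} + {E7, F9, S2}: 36 + 52 = 88
  {E7} + {G7, E3, F9, S2}: 12 + 68 = 80
  {G7, E7} + {E3, F9, S2}: 20 + 68 = 88
  {E3, E7} + {G7, F9, S2}: 48 + 40 = 88
  … (15 splits in total)
Best: vehicle 1 DC → E7 → DC = 12; vehicle 2 DC → G7 → E3 → F9 → S2 → DC = 68; combined 80.

80 miles — the smallest possible combined total.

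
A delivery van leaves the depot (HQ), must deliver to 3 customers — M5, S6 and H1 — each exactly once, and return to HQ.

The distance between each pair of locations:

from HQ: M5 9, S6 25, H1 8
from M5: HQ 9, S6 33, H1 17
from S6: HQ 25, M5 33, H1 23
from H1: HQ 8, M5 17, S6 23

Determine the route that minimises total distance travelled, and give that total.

With 3 stops there are 3!/2 = 3 distinct round trips (a route and its reverse cost the same).
HQ - M5 - S6 - H1 - HQ: 9+33+23+8 = 73
HQ - M5 - H1 - S6 - HQ: 9+17+23+25 = 74
HQ - S6 - M5 - H1 - HQ: 25+33+17+8 = 83
The minimum is 73.
One optimal route: HQ → M5 → S6 → H1 → HQ (or its reverse).

73 — the shortest possible round trip.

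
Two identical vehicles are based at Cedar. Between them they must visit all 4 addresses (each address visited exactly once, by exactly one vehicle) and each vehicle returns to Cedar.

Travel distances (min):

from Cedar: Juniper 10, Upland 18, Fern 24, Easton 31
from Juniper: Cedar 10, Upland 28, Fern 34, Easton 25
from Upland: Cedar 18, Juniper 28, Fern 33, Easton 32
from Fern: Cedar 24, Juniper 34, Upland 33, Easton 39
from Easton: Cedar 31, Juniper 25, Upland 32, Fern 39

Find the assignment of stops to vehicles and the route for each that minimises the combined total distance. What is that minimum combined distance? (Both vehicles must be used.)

There are 2^3 − 1 = 7 ways to divide the 4 stops into two non-empty groups. For each, the best each vehicle can do is its own shortest tour through its group:
  {Juniper} + {Upland, Fern, Easton}: 20 + 113 = 133
  {Upland} + {Juniper, Fern, Easton}: 36 + 98 = 134
  {Juniper, Upland} + {Fern, Easton}: 56 + 94 = 150
  {Fern} + {Juniper, Upland, Easton}: 48 + 85 = 133
  {Juniper, Fern} + {Upland, Easton}: 68 + 81 = 149
  {Upland, Fern} + {Juniper, Easton}: 75 + 66 = 141
  … (7 splits in total)
Best: vehicle 1 Cedar → Juniper → Cedar = 20; vehicle 2 Cedar → Upland → Easton → Fern → Cedar = 113; combined 133.

133 min — the smallest possible combined total.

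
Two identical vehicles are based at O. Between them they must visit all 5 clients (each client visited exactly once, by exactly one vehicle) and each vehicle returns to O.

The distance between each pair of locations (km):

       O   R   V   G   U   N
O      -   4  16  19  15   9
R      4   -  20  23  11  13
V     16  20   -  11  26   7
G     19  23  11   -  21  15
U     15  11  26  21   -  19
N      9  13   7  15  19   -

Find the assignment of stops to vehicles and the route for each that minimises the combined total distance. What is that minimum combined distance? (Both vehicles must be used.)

Check every non-empty split of the stops between the two vehicles; for each half take its own optimal tour:
  {R} + {V, G, U, N}: 8 + 63 = 71
  {V} + {R, G, U, N}: 32 + 60 = 92
  {R, V} + {G, U, N}: 40 + 60 = 100
  {G} + {R, V, U, N}: 38 + 57 = 95
  {R, G} + {V, U, N}: 46 + 57 = 103
  {V, G} + {R, U, N}: 46 + 43 = 89
  … (15 splits in total)
Best: vehicle 1 O → R → O = 8; vehicle 2 O → U → G → V → N → O = 63; combined 71.

71 km — the smallest possible combined total.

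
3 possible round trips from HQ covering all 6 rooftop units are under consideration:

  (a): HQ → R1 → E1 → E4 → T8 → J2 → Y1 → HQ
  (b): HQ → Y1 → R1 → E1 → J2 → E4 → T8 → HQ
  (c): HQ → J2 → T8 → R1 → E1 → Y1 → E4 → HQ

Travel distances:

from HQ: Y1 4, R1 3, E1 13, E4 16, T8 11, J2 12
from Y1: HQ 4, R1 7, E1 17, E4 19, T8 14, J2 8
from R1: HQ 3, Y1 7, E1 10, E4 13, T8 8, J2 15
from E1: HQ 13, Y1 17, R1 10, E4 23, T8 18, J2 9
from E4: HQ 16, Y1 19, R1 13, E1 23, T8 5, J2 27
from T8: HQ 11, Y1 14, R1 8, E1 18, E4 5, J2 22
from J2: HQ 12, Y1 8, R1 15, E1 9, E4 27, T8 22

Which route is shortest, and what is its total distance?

Shortest is (b), total 73.

(a): 3 + 10 + 23 + 5 + 22 + 8 + 4 = 75
(b): 4 + 7 + 10 + 9 + 27 + 5 + 11 = 73
(c): 12 + 22 + 8 + 10 + 17 + 19 + 16 = 104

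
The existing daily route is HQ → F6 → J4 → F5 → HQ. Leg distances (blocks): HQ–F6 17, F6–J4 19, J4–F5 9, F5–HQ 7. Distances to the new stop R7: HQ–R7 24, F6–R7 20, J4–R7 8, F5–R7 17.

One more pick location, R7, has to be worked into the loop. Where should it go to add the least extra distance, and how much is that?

Insertion cost between consecutive stops i–j is d(i,R7) + d(R7,j) − d(i,j):
  between HQ and F6: 24 + 20 − 17 = 27
  between F6 and J4: 20 + 8 − 19 = 9
  between J4 and F5: 8 + 17 − 9 = 16
  between F5 and HQ: 17 + 24 − 7 = 34
Cheapest insertion is between F6 and J4, adding 9.
New total = 52 + 9 = 61.

+9 blocks — insert R7 between F6 and J4.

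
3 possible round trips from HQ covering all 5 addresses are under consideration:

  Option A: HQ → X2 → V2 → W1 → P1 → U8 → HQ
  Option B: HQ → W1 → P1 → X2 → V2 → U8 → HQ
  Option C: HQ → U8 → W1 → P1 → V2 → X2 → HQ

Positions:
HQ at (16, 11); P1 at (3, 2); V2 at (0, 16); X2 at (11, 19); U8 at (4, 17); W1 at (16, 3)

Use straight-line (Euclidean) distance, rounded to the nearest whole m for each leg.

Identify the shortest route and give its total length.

68 m — Option B is the shortest.

Option A: 9 + 11 + 21 + 13 + 15 + 13 = 82
Option B: 8 + 13 + 19 + 11 + 4 + 13 = 68
Option C: 13 + 18 + 13 + 14 + 11 + 9 = 78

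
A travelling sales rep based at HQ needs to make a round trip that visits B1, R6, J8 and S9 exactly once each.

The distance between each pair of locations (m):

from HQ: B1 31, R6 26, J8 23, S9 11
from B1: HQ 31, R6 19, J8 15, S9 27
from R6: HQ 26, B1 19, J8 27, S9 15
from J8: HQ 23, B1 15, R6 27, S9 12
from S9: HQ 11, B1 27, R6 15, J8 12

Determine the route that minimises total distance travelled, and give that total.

With 4 stops there are 4!/2 = 12 distinct round trips (a route and its reverse cost the same).
HQ→B1→R6→J8→S9→HQ: 31+19+27+12+11 = 100
HQ→B1→R6→S9→J8→HQ: 31+19+15+12+23 = 100
HQ→B1→J8→R6→S9→HQ: 31+15+27+15+11 = 99
HQ→B1→J8→S9→R6→HQ: 31+15+12+15+26 = 99
HQ→B1→S9→R6→J8→HQ: 31+27+15+27+23 = 123
HQ→B1→S9→J8→R6→HQ: 31+27+12+27+26 = 123
HQ→R6→B1→J8→S9→HQ: 26+19+15+12+11 = 83
HQ→R6→B1→S9→J8→HQ: 26+19+27+12+23 = 107
HQ→R6→J8→B1→S9→HQ: 26+27+15+27+11 = 106
HQ→R6→S9→B1→J8→HQ: 26+15+27+15+23 = 106
HQ→J8→B1→R6→S9→HQ: 23+15+19+15+11 = 83
HQ→J8→R6→B1→S9→HQ: 23+27+19+27+11 = 107
The minimum is 83.
One optimal route: HQ → R6 → B1 → J8 → S9 → HQ (or its reverse).

83 m — the shortest possible round trip.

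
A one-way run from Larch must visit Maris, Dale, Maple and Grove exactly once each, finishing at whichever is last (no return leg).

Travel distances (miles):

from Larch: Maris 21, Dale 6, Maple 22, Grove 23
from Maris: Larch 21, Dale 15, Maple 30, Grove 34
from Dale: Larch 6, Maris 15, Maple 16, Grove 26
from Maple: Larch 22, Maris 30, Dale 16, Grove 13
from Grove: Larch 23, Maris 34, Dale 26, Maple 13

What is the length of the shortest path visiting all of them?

There are 4! = 24 possible orderings.
Larch→Maris→Dale→Maple→Grove: 21+15+16+13 = 65
Larch→Maris→Dale→Grove→Maple: 21+15+26+13 = 75
Larch→Maris→Maple→Dale→Grove: 21+30+16+26 = 93
Larch→Maris→Maple→Grove→Dale: 21+30+13+26 = 90
Larch→Maris→Grove→Dale→Maple: 21+34+26+16 = 97
Larch→Maris→Grove→Maple→Dale: 21+34+13+16 = 84
Larch→Dale→Maris→Maple→Grove: 6+15+30+13 = 64
Larch→Dale→Maris→Grove→Maple: 6+15+34+13 = 68
Larch→Dale→Maple→Maris→Grove: 6+16+30+34 = 86
Larch→Dale→Maple→Grove→Maris: 6+16+13+34 = 69
Larch→Dale→Grove→Maris→Maple: 6+26+34+30 = 96
Larch→Dale→Grove→Maple→Maris: 6+26+13+30 = 75
Larch→Maple→Maris→Dale→Grove: 22+30+15+26 = 93
Larch→Maple→Maris→Grove→Dale: 22+30+34+26 = 112
… (10 more)
The minimum is 64.
One shortest path: Larch → Dale → Maris → Maple → Grove.

64 miles — the minimum one-way total.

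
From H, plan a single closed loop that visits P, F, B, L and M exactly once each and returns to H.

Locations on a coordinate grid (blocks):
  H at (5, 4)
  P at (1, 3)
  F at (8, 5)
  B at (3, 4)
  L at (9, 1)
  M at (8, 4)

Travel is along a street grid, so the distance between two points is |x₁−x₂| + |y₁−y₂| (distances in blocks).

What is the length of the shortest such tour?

There are 60 distinct closed tours to check (reversals are equivalent).
H-P-F-B-L-M-H: 5+9+6+9+4+3 = 36
H-P-F-B-M-L-H: 5+9+6+5+4+7 = 36
H-P-F-L-B-M-H: 5+9+5+9+5+3 = 36
H-P-F-L-M-B-H: 5+9+5+4+5+2 = 30
H-P-F-M-B-L-H: 5+9+1+5+9+7 = 36
H-P-F-M-L-B-H: 5+9+1+4+9+2 = 30
H-P-B-F-L-M-H: 5+3+6+5+4+3 = 26
H-P-B-F-M-L-H: 5+3+6+1+4+7 = 26
H-P-B-L-F-M-H: 5+3+9+5+1+3 = 26
H-P-B-L-M-F-H: 5+3+9+4+1+4 = 26
H-P-B-M-F-L-H: 5+3+5+1+5+7 = 26
H-P-B-M-L-F-H: 5+3+5+4+5+4 = 26
H-P-L-F-B-M-H: 5+10+5+6+5+3 = 34
H-P-L-F-M-B-H: 5+10+5+1+5+2 = 28
… (46 more)
H-F-M-L-P-B-H: 4+1+4+10+3+2 = 24  ← best
The minimum is 24.
One optimal route: H → F → M → L → P → B → H (or its reverse).

Minimum total distance: 24 blocks.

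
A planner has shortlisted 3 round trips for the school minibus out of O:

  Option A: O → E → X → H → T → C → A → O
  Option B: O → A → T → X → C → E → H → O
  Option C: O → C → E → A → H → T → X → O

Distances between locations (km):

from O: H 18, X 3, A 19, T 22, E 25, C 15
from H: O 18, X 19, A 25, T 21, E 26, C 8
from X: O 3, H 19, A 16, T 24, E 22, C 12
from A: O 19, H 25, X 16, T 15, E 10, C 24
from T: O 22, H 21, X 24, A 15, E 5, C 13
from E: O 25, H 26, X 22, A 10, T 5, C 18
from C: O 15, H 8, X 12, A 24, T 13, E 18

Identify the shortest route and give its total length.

Option A: 25 + 22 + 19 + 21 + 13 + 24 + 19 = 143
Option B: 19 + 15 + 24 + 12 + 18 + 26 + 18 = 132
Option C: 15 + 18 + 10 + 25 + 21 + 24 + 3 = 116

116 km — Option C is the shortest.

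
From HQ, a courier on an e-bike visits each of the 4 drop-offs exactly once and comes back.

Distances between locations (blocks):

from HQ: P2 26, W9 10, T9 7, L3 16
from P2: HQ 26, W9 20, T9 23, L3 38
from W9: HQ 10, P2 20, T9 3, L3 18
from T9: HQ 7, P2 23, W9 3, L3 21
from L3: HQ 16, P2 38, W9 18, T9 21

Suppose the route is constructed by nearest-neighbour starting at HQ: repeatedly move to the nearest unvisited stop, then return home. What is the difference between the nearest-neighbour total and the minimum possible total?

8 blocks longer than the optimal tour.

From HQ: T9=7, W9=10, L3=16, P2=26 → choose T9 (7).
From T9: W9=3, L3=21, P2=23 → choose W9 (3).
From W9: L3=18, P2=20 → choose L3 (18).
From L3: P2=38 → choose P2 (38).
NN route HQ → T9 → W9 → L3 → P2 → HQ costs 92.
Optimal: HQ → T9 → P2 → W9 → L3 → HQ costs 84 (by enumerating all 12 distinct tours).
Excess = 92 − 84 = 8.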